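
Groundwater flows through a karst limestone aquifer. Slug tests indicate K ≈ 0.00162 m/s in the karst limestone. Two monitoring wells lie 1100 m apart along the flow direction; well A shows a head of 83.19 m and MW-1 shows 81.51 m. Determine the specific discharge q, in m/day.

Convert K: 0.00162 m/s × 86400 = 140.0 m/day.
Hydraulic gradient i = (83.19 − 81.51) / 1100 = 1.68 / 1100 = 0.001527.
Specific discharge q = K · i = 140.0 × 0.001527 = 0.2138 m/day.

0.214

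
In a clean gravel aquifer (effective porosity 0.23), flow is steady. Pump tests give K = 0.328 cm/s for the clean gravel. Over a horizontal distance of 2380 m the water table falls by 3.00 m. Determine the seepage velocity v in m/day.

1.55

Convert K: 0.328 cm/s × 864 = 283.4 m/day.
Hydraulic gradient i = Δh / L = 3.00 / 2380 = 0.001261.
Darcy flux q = K · i = 283.4 × 0.001261 = 0.3572 m/day.
Seepage velocity v = q / n_e = 0.3572 / 0.23 = 1.553 m/day.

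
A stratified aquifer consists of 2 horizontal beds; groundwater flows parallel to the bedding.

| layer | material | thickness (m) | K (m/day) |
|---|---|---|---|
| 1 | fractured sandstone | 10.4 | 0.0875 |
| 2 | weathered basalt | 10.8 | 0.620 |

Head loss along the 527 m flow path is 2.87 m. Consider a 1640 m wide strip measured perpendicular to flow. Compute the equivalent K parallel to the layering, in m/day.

Flow is parallel to layering, so each bed carries its own Darcy discharge and the transmissivities add.
Σ(K_i·b_i) = 0.0875×10.4 + 0.620×10.8 = 7.606 m²/day.
Total thickness b = 21.20 m, so K_eq = Σ(K_i·b_i)/b = 0.3588 m/day.

0.359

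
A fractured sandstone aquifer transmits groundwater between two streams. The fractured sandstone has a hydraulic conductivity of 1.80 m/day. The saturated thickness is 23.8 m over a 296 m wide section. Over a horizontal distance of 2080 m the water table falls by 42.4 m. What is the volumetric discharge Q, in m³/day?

258

Cross-sectional area A = 296 × 23.8 = 7045 m².
Hydraulic gradient i = Δh / L = 42.4 / 2080 = 0.02038.
Darcy's law: Q = K · A · i = 1.800 × 7045 × 0.02038 = 258.5 m³/day.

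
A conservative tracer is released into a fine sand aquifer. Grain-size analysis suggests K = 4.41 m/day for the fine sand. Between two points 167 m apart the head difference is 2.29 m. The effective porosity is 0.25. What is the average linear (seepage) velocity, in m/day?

Hydraulic gradient i = Δh / L = 2.29 / 167 = 0.01371.
Darcy flux q = K · i = 4.410 × 0.01371 = 0.06047 m/day.
Seepage velocity v = q / n_e = 0.06047 / 0.25 = 0.2419 m/day.

0.242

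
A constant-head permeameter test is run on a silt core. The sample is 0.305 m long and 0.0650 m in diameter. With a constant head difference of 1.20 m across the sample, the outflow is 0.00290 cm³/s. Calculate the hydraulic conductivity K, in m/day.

Cross-sectional area A = π·(d/2)² = π × (0.0650/2)² = 0.003318 m².
Convert discharge: 0.00290 cm³/s = 2.900e-09 m³/s.
Darcy's law rearranged: K = Q·L / (A·Δh) = 2.900e-09 × 0.305 / (0.003318 × 1.20) = 2.221e-07 m/s = 0.01919 m/day.

0.0192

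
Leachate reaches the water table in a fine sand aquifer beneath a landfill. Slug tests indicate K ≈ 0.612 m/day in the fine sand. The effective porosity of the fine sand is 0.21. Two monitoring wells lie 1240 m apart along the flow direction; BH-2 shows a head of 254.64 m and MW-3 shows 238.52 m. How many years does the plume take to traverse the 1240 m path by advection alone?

89.6

Hydraulic gradient i = (254.64 − 238.52) / 1240 = 16.12 / 1240 = 0.01300.
Darcy flux q = K · i = 0.6120 × 0.01300 = 0.007956 m/day.
Seepage velocity v = q / n_e = 0.007956 / 0.21 = 0.03789 m/day.
Travel time t = L / v = 1240 / 0.03789 = 32730 days = 89.61 years.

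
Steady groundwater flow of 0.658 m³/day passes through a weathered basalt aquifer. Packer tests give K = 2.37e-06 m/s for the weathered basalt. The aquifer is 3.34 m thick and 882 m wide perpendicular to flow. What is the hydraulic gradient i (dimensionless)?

Convert K: 2.37e-06 m/s × 86400 = 0.2048 m/day.
Cross-sectional area A = 882 × 3.34 = 2946 m².
From Q = K·A·i, i = Q / (K·A) = 0.658 / (0.2048 × 2946) = 0.001091.

0.00109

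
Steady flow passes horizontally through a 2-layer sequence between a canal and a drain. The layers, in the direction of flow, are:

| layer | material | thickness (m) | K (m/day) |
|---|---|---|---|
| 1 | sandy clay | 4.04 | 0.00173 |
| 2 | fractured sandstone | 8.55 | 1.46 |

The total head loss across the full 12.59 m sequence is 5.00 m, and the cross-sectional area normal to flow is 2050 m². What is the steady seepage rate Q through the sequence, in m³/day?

Flow is perpendicular to layering, so the layers act in series and the equivalent K is the thickness-weighted harmonic mean.
Total thickness L = 4.04 + 8.55 = 12.59 m.
Σ(b_i/K_i) = 4.04/0.00173 + 8.55/1.46 = 2341 d.
K_eq = L / Σ(b_i/K_i) = 12.59 / 2341 = 0.005378 m/day.
Q = K_eq · A · (Δh/L) = 0.005378 × 2050 × (5.00/12.59) = 4.378 m³/day.

4.38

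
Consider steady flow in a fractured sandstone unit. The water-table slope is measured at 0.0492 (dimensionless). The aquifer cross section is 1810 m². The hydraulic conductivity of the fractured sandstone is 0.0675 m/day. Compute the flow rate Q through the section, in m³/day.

6.01

Hydraulic gradient i = 0.0492.
Darcy's law: Q = K · A · i = 0.06750 × 1810 × 0.04920 = 6.011 m³/day.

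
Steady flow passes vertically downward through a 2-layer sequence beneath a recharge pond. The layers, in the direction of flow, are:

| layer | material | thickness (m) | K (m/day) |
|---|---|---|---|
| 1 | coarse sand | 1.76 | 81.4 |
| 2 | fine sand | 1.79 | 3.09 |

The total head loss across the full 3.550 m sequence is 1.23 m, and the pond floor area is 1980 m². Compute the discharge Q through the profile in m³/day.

4050

Flow is perpendicular to layering, so the layers act in series and the equivalent K is the thickness-weighted harmonic mean.
Total thickness L = 1.76 + 1.79 = 3.550 m.
Σ(b_i/K_i) = 1.76/81.4 + 1.79/3.09 = 0.6009 d.
K_eq = L / Σ(b_i/K_i) = 3.550 / 0.6009 = 5.908 m/day.
Q = K_eq · A · (Δh/L) = 5.908 × 1980 × (1.23/3.550) = 4053 m³/day.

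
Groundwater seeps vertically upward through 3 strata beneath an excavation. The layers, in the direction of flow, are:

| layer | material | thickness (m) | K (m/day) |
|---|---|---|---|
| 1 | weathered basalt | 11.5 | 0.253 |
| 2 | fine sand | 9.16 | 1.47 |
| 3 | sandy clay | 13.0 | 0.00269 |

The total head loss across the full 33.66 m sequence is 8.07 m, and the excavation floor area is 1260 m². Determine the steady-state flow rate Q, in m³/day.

Flow is perpendicular to layering, so the layers act in series and the equivalent K is the thickness-weighted harmonic mean.
Total thickness L = 11.5 + 9.16 + 13.0 = 33.66 m.
Σ(b_i/K_i) = 11.5/0.253 + 9.16/1.47 + 13.0/0.00269 = 4884 d.
K_eq = L / Σ(b_i/K_i) = 33.66 / 4884 = 0.006891 m/day.
Q = K_eq · A · (Δh/L) = 0.006891 × 1260 × (8.07/33.66) = 2.082 m³/day.

2.08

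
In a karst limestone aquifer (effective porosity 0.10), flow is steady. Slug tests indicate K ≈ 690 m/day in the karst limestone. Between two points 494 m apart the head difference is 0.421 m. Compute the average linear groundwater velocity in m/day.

Hydraulic gradient i = Δh / L = 0.421 / 494 = 0.0008522.
Darcy flux q = K · i = 690.0 × 0.0008522 = 0.5880 m/day.
Seepage velocity v = q / n_e = 0.5880 / 0.10 = 5.880 m/day.

5.88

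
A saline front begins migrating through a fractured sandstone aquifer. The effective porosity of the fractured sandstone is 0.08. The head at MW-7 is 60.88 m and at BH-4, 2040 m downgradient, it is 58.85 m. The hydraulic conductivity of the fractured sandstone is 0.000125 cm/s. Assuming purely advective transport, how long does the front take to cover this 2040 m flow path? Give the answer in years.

4160

Convert K: 0.000125 cm/s × 864 = 0.1080 m/day.
Hydraulic gradient i = (60.88 − 58.85) / 2040 = 2.03 / 2040 = 0.0009951.
Darcy flux q = K · i = 0.1080 × 0.0009951 = 0.0001075 m/day.
Seepage velocity v = q / n_e = 0.0001075 / 0.08 = 0.001343 m/day.
Travel time t = L / v = 2040 / 0.001343 = 1.519e+06 days = 4158 years.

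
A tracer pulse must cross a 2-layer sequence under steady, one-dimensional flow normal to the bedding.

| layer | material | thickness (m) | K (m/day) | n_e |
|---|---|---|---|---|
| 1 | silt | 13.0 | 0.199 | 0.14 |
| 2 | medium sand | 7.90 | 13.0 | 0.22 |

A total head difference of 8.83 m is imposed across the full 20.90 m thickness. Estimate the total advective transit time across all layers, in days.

26.6

With flow normal to the layers, continuity requires the same specific discharge q through every layer.
Σ(b_i/K_i) = 13.0/0.199 + 7.90/13.0 = 65.93 d.
q = Δh / Σ(b_i/K_i) = 8.83 / 65.93 = 0.1339 m/day.
In each layer the seepage velocity is v_i = q/n_i, so the layer transit time is t_i = b_i·n_i / q:
  layer 1 (silt): t_1 = 13.0 × 0.14 / 0.1339 = 13.59 d
  layer 2 (medium sand): t_2 = 7.90 × 0.22 / 0.1339 = 12.98 d
Total t = Σ t_i = 26.57 days.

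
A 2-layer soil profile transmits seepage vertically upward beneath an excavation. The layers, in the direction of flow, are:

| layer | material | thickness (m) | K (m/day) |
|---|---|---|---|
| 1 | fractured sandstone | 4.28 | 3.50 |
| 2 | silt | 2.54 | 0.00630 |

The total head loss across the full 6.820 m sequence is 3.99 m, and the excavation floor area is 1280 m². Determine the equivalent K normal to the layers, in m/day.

0.0169

Flow is perpendicular to layering, so the layers act in series and the equivalent K is the thickness-weighted harmonic mean.
Total thickness L = 4.28 + 2.54 = 6.820 m.
Σ(b_i/K_i) = 4.28/3.50 + 2.54/0.00630 = 404.4 d.
K_eq = L / Σ(b_i/K_i) = 6.820 / 404.4 = 0.01686 m/day.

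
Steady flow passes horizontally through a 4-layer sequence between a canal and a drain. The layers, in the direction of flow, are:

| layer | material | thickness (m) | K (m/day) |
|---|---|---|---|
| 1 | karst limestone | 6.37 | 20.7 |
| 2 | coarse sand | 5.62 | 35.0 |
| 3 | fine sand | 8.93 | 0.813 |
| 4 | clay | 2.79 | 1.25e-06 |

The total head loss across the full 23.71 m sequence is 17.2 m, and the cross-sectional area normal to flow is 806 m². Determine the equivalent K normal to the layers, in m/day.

1.06e-05

Flow is perpendicular to layering, so the layers act in series and the equivalent K is the thickness-weighted harmonic mean.
Total thickness L = 6.37 + 5.62 + 8.93 + 2.79 = 23.71 m.
Σ(b_i/K_i) = 6.37/20.7 + 5.62/35.0 + 8.93/0.813 + 2.79/1.25e-06 = 2.232e+06 d.
K_eq = L / Σ(b_i/K_i) = 23.71 / 2.232e+06 = 1.062e-05 m/day.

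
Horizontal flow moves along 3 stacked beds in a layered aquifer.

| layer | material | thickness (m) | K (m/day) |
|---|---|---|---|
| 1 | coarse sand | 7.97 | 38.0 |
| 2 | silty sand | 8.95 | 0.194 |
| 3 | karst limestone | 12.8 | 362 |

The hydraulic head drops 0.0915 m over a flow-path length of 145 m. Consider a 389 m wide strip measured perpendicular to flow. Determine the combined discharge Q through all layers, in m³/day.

Flow is parallel to layering, so each bed carries its own Darcy discharge and the transmissivities add.
Σ(K_i·b_i) = 38.0×7.97 + 0.194×8.95 + 362×12.8 = 4938 m²/day.
Hydraulic gradient i = Δh / L = 0.0915 / 145 = 0.0006310.
Q = Σ(K_i·b_i) · W · i = 4938 × 389 × 0.0006310 = 1212 m³/day.

1210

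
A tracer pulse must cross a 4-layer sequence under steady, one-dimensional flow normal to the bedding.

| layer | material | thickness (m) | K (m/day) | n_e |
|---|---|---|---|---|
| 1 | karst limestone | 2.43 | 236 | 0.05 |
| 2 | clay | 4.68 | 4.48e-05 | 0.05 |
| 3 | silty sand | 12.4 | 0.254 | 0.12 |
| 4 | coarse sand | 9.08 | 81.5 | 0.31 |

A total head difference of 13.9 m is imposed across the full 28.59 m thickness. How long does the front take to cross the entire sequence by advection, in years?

95.9

With flow normal to the layers, continuity requires the same specific discharge q through every layer.
Σ(b_i/K_i) = 2.43/236 + 4.68/4.48e-05 + 12.4/0.254 + 9.08/81.5 = 1.045e+05 d.
q = Δh / Σ(b_i/K_i) = 13.9 / 1.045e+05 = 0.0001330 m/day.
In each layer the seepage velocity is v_i = q/n_i, so the layer transit time is t_i = b_i·n_i / q:
  layer 1 (karst limestone): t_1 = 2.43 × 0.05 / 0.0001330 = 913.6 d
  layer 2 (clay): t_2 = 4.68 × 0.05 / 0.0001330 = 1759 d
  layer 3 (silty sand): t_3 = 12.4 × 0.12 / 0.0001330 = 11188 d
  layer 4 (coarse sand): t_4 = 9.08 × 0.31 / 0.0001330 = 21164 d
Total t = Σ t_i = 35025 days = 95.89 years.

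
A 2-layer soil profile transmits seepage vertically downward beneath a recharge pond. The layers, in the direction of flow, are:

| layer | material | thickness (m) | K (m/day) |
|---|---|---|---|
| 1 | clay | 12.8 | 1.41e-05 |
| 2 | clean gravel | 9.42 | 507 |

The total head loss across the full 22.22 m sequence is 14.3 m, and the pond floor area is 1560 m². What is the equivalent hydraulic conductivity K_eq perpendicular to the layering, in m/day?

2.45e-05

Flow is perpendicular to layering, so the layers act in series and the equivalent K is the thickness-weighted harmonic mean.
Total thickness L = 12.8 + 9.42 = 22.22 m.
Σ(b_i/K_i) = 12.8/1.41e-05 + 9.42/507 = 9.078e+05 d.
K_eq = L / Σ(b_i/K_i) = 22.22 / 9.078e+05 = 2.448e-05 m/day.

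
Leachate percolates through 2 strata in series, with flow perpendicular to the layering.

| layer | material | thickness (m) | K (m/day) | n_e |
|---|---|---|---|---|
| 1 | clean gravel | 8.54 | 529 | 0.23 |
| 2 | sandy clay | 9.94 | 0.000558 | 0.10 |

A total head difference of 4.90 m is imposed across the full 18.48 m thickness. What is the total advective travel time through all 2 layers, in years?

With flow normal to the layers, continuity requires the same specific discharge q through every layer.
Σ(b_i/K_i) = 8.54/529 + 9.94/0.000558 = 17814 d.
q = Δh / Σ(b_i/K_i) = 4.90 / 17814 = 0.0002751 m/day.
In each layer the seepage velocity is v_i = q/n_i, so the layer transit time is t_i = b_i·n_i / q:
  layer 1 (clean gravel): t_1 = 8.54 × 0.23 / 0.0002751 = 7141 d
  layer 2 (sandy clay): t_2 = 9.94 × 0.10 / 0.0002751 = 3614 d
Total t = Σ t_i = 10754 days = 29.44 years.

29.4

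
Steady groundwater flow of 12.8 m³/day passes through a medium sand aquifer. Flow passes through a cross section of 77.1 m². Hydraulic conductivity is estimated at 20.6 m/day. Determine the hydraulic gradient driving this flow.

From Q = K·A·i, i = Q / (K·A) = 12.8 / (20.60 × 77.10) = 0.008059.

0.00806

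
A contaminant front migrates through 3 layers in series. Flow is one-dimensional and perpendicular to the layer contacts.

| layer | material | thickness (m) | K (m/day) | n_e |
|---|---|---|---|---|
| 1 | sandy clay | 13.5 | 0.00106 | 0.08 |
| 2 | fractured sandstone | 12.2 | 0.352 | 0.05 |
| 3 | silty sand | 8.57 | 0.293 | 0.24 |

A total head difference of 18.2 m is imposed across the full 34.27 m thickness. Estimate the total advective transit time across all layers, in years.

7.21

With flow normal to the layers, continuity requires the same specific discharge q through every layer.
Σ(b_i/K_i) = 13.5/0.00106 + 12.2/0.352 + 8.57/0.293 = 12800 d.
q = Δh / Σ(b_i/K_i) = 18.2 / 12800 = 0.001422 m/day.
In each layer the seepage velocity is v_i = q/n_i, so the layer transit time is t_i = b_i·n_i / q:
  layer 1 (sandy clay): t_1 = 13.5 × 0.08 / 0.001422 = 759.5 d
  layer 2 (fractured sandstone): t_2 = 12.2 × 0.05 / 0.001422 = 429.0 d
  layer 3 (silty sand): t_3 = 8.57 × 0.24 / 0.001422 = 1447 d
Total t = Σ t_i = 2635 days = 7.214 years.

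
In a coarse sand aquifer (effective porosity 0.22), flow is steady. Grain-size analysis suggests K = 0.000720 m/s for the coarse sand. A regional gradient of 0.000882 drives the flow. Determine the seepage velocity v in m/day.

Convert K: 0.000720 m/s × 86400 = 62.21 m/day.
Hydraulic gradient i = 0.000882.
Darcy flux q = K · i = 62.21 × 0.0008820 = 0.05487 m/day.
Seepage velocity v = q / n_e = 0.05487 / 0.22 = 0.2494 m/day.

0.249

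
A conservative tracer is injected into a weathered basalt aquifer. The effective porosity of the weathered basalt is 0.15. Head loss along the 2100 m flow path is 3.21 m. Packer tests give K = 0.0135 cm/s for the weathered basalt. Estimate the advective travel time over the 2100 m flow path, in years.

Convert K: 0.0135 cm/s × 864 = 11.66 m/day.
Hydraulic gradient i = Δh / L = 3.21 / 2100 = 0.001529.
Darcy flux q = K · i = 11.66 × 0.001529 = 0.01783 m/day.
Seepage velocity v = q / n_e = 0.01783 / 0.15 = 0.1189 m/day.
Travel time t = L / v = 2100 / 0.1189 = 17668 days = 48.37 years.

48.4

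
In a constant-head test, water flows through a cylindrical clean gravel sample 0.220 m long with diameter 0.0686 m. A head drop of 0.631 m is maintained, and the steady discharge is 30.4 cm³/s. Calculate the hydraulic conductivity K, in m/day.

248

Cross-sectional area A = π·(d/2)² = π × (0.0686/2)² = 0.003696 m².
Convert discharge: 30.4 cm³/s = 3.040e-05 m³/s.
Darcy's law rearranged: K = Q·L / (A·Δh) = 3.040e-05 × 0.220 / (0.003696 × 0.631) = 0.002868 m/s = 247.8 m/day.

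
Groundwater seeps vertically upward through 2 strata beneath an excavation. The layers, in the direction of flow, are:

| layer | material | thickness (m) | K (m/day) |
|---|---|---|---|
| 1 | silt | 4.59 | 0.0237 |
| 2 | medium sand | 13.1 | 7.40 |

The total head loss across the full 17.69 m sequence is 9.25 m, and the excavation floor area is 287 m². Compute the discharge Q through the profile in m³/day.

13.6

Flow is perpendicular to layering, so the layers act in series and the equivalent K is the thickness-weighted harmonic mean.
Total thickness L = 4.59 + 13.1 = 17.69 m.
Σ(b_i/K_i) = 4.59/0.0237 + 13.1/7.40 = 195.4 d.
K_eq = L / Σ(b_i/K_i) = 17.69 / 195.4 = 0.09051 m/day.
Q = K_eq · A · (Δh/L) = 0.09051 × 287 × (9.25/17.69) = 13.58 m³/day.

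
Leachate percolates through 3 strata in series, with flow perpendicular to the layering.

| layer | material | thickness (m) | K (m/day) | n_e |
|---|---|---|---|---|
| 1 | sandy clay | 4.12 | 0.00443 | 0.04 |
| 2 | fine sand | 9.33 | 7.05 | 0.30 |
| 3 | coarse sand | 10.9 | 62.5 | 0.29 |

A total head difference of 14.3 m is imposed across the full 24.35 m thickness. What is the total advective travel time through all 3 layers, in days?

With flow normal to the layers, continuity requires the same specific discharge q through every layer.
Σ(b_i/K_i) = 4.12/0.00443 + 9.33/7.05 + 10.9/62.5 = 931.5 d.
q = Δh / Σ(b_i/K_i) = 14.3 / 931.5 = 0.01535 m/day.
In each layer the seepage velocity is v_i = q/n_i, so the layer transit time is t_i = b_i·n_i / q:
  layer 1 (sandy clay): t_1 = 4.12 × 0.04 / 0.01535 = 10.74 d
  layer 2 (fine sand): t_2 = 9.33 × 0.30 / 0.01535 = 182.3 d
  layer 3 (coarse sand): t_3 = 10.9 × 0.29 / 0.01535 = 205.9 d
Total t = Σ t_i = 399.0 days.

399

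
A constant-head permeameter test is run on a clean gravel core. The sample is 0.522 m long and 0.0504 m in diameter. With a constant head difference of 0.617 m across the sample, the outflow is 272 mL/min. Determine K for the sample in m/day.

Cross-sectional area A = π·(d/2)² = π × (0.0504/2)² = 0.001995 m².
Convert discharge: 272 mL/min = 4.533e-06 m³/s.
Darcy's law rearranged: K = Q·L / (A·Δh) = 4.533e-06 × 0.522 / (0.001995 × 0.617) = 0.001922 m/s = 166.1 m/day.

166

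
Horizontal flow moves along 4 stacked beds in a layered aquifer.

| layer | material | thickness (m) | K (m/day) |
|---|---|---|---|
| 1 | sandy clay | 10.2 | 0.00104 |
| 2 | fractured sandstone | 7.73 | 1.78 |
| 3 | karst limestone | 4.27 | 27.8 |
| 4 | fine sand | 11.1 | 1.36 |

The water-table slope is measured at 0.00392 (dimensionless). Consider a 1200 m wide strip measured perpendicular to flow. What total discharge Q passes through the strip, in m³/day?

Flow is parallel to layering, so each bed carries its own Darcy discharge and the transmissivities add.
Σ(K_i·b_i) = 0.00104×10.2 + 1.78×7.73 + 27.8×4.27 + 1.36×11.1 = 147.6 m²/day.
Hydraulic gradient i = 0.00392.
Q = Σ(K_i·b_i) · W · i = 147.6 × 1200 × 0.003920 = 694.2 m³/day.

694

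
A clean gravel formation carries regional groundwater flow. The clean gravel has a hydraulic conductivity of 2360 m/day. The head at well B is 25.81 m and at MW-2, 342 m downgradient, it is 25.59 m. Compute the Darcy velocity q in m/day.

Hydraulic gradient i = (25.81 − 25.59) / 342 = 0.22 / 342 = 0.0006433.
Specific discharge q = K · i = 2360 × 0.0006433 = 1.518 m/day.

1.52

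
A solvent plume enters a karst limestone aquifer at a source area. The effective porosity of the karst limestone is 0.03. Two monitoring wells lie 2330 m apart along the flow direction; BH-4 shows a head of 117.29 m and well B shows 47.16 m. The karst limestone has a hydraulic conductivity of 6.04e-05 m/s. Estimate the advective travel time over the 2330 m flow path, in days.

Convert K: 6.04e-05 m/s × 86400 = 5.219 m/day.
Hydraulic gradient i = (117.29 − 47.16) / 2330 = 70.13 / 2330 = 0.03010.
Darcy flux q = K · i = 5.219 × 0.03010 = 0.1571 m/day.
Seepage velocity v = q / n_e = 0.1571 / 0.03 = 5.236 m/day.
Travel time t = L / v = 2330 / 5.236 = 445.0 days.

445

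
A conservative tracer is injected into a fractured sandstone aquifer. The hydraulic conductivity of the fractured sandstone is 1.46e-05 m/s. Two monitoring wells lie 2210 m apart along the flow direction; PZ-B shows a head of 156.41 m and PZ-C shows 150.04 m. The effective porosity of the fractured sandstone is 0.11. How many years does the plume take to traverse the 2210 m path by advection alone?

Convert K: 1.46e-05 m/s × 86400 = 1.261 m/day.
Hydraulic gradient i = (156.41 − 150.04) / 2210 = 6.37 / 2210 = 0.002882.
Darcy flux q = K · i = 1.261 × 0.002882 = 0.003636 m/day.
Seepage velocity v = q / n_e = 0.003636 / 0.11 = 0.03305 m/day.
Travel time t = L / v = 2210 / 0.03305 = 66861 days = 183.1 years.

183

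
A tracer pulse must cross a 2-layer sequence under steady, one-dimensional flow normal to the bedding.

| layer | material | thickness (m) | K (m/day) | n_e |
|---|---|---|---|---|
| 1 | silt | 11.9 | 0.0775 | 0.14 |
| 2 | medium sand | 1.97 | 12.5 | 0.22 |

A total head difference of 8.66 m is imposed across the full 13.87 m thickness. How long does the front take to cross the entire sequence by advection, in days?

With flow normal to the layers, continuity requires the same specific discharge q through every layer.
Σ(b_i/K_i) = 11.9/0.0775 + 1.97/12.5 = 153.7 d.
q = Δh / Σ(b_i/K_i) = 8.66 / 153.7 = 0.05634 m/day.
In each layer the seepage velocity is v_i = q/n_i, so the layer transit time is t_i = b_i·n_i / q:
  layer 1 (silt): t_1 = 11.9 × 0.14 / 0.05634 = 29.57 d
  layer 2 (medium sand): t_2 = 1.97 × 0.22 / 0.05634 = 7.692 d
Total t = Σ t_i = 37.26 days.

37.3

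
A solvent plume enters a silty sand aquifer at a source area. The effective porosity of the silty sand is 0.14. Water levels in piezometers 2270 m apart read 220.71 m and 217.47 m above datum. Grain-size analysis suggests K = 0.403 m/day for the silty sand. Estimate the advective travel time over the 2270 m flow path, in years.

Hydraulic gradient i = (220.71 − 217.47) / 2270 = 3.24 / 2270 = 0.001427.
Darcy flux q = K · i = 0.4030 × 0.001427 = 0.0005752 m/day.
Seepage velocity v = q / n_e = 0.0005752 / 0.14 = 0.004109 m/day.
Travel time t = L / v = 2270 / 0.004109 = 5.525e+05 days = 1513 years.

1510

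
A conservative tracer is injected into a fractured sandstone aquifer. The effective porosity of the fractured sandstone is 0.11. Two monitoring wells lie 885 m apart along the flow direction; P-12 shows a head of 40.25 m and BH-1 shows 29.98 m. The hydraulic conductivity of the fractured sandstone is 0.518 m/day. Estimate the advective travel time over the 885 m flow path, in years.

44.3

Hydraulic gradient i = (40.25 − 29.98) / 885 = 10.27 / 885 = 0.01160.
Darcy flux q = K · i = 0.5180 × 0.01160 = 0.006011 m/day.
Seepage velocity v = q / n_e = 0.006011 / 0.11 = 0.05465 m/day.
Travel time t = L / v = 885 / 0.05465 = 16195 days = 44.34 years.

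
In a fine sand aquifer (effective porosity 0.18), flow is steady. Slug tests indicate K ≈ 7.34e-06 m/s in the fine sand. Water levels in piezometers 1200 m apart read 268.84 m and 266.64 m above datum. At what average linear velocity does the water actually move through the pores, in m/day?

Convert K: 7.34e-06 m/s × 86400 = 0.6342 m/day.
Hydraulic gradient i = (268.84 − 266.64) / 1200 = 2.2 / 1200 = 0.001833.
Darcy flux q = K · i = 0.6342 × 0.001833 = 0.001163 m/day.
Seepage velocity v = q / n_e = 0.001163 / 0.18 = 0.006459 m/day.

0.00646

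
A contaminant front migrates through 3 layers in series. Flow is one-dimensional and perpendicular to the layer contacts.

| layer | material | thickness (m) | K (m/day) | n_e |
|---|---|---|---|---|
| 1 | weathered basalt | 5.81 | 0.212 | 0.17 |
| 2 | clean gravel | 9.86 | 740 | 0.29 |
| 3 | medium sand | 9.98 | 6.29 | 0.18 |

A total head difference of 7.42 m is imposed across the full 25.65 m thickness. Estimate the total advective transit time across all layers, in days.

22.1

With flow normal to the layers, continuity requires the same specific discharge q through every layer.
Σ(b_i/K_i) = 5.81/0.212 + 9.86/740 + 9.98/6.29 = 29.01 d.
q = Δh / Σ(b_i/K_i) = 7.42 / 29.01 = 0.2558 m/day.
In each layer the seepage velocity is v_i = q/n_i, so the layer transit time is t_i = b_i·n_i / q:
  layer 1 (weathered basalt): t_1 = 5.81 × 0.17 / 0.2558 = 3.861 d
  layer 2 (clean gravel): t_2 = 9.86 × 0.29 / 0.2558 = 11.18 d
  layer 3 (medium sand): t_3 = 9.98 × 0.18 / 0.2558 = 7.022 d
Total t = Σ t_i = 22.06 days.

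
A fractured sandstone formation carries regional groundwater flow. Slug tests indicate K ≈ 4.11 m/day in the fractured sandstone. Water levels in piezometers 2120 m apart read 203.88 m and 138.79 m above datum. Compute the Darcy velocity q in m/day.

Hydraulic gradient i = (203.88 − 138.79) / 2120 = 65.09 / 2120 = 0.03070.
Specific discharge q = K · i = 4.110 × 0.03070 = 0.1262 m/day.

0.126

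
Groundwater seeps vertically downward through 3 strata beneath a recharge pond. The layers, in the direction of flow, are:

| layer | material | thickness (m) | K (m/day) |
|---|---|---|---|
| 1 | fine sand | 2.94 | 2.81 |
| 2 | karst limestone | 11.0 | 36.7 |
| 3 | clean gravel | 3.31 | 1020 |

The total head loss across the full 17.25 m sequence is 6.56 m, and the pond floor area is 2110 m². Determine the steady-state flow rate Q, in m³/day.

10300

Flow is perpendicular to layering, so the layers act in series and the equivalent K is the thickness-weighted harmonic mean.
Total thickness L = 2.94 + 11.0 + 3.31 = 17.25 m.
Σ(b_i/K_i) = 2.94/2.81 + 11.0/36.7 + 3.31/1020 = 1.349 d.
K_eq = L / Σ(b_i/K_i) = 17.25 / 1.349 = 12.79 m/day.
Q = K_eq · A · (Δh/L) = 12.79 × 2110 × (6.56/17.25) = 10259 m³/day.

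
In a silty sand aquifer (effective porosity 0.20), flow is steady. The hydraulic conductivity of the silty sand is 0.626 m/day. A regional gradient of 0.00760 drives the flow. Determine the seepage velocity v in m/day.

Hydraulic gradient i = 0.00760.
Darcy flux q = K · i = 0.6260 × 0.007600 = 0.004758 m/day.
Seepage velocity v = q / n_e = 0.004758 / 0.20 = 0.02379 m/day.

0.0238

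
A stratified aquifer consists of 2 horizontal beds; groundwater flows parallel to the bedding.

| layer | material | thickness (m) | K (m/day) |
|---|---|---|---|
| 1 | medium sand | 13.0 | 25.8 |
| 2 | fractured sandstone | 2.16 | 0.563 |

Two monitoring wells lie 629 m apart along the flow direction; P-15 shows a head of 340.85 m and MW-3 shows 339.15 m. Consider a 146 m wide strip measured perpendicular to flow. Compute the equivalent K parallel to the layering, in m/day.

22.2

Flow is parallel to layering, so each bed carries its own Darcy discharge and the transmissivities add.
Σ(K_i·b_i) = 25.8×13.0 + 0.563×2.16 = 336.6 m²/day.
Total thickness b = 15.16 m, so K_eq = Σ(K_i·b_i)/b = 22.20 m/day.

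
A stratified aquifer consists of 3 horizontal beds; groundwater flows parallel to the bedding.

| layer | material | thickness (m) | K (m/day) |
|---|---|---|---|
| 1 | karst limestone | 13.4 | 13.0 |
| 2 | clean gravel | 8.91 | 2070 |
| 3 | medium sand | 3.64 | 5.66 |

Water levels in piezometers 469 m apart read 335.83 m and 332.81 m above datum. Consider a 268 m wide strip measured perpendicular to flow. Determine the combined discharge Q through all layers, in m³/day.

Flow is parallel to layering, so each bed carries its own Darcy discharge and the transmissivities add.
Σ(K_i·b_i) = 13.0×13.4 + 2070×8.91 + 5.66×3.64 = 18639 m²/day.
Hydraulic gradient i = (335.83 − 332.81) / 469 = 3.02 / 469 = 0.006439.
Q = Σ(K_i·b_i) · W · i = 18639 × 268 × 0.006439 = 32165 m³/day.

32200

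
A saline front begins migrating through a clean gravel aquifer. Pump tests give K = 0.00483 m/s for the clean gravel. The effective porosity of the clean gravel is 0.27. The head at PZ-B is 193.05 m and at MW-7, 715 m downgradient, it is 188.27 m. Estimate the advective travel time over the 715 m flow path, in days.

Convert K: 0.00483 m/s × 86400 = 417.3 m/day.
Hydraulic gradient i = (193.05 − 188.27) / 715 = 4.78 / 715 = 0.006685.
Darcy flux q = K · i = 417.3 × 0.006685 = 2.790 m/day.
Seepage velocity v = q / n_e = 2.790 / 0.27 = 10.33 m/day.
Travel time t = L / v = 715 / 10.33 = 69.20 days.

69.2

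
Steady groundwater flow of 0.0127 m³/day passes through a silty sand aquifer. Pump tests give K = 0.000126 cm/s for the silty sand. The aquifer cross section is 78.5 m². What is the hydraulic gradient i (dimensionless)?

0.00149

Convert K: 0.000126 cm/s × 864 = 0.1089 m/day.
From Q = K·A·i, i = Q / (K·A) = 0.0127 / (0.1089 × 78.50) = 0.001486.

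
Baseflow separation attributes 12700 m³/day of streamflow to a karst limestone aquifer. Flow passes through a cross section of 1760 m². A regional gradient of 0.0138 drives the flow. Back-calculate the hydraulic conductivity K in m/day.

523

Hydraulic gradient i = 0.0138.
From Q = K·A·i, K = Q / (A·i) = 12700 / (1760 × 0.01380) = 522.9 m/day.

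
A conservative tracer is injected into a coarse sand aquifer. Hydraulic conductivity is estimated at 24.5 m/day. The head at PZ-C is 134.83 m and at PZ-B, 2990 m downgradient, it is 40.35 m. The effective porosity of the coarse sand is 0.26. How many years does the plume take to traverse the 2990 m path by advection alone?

Hydraulic gradient i = (134.83 − 40.35) / 2990 = 94.48 / 2990 = 0.03160.
Darcy flux q = K · i = 24.50 × 0.03160 = 0.7742 m/day.
Seepage velocity v = q / n_e = 0.7742 / 0.26 = 2.978 m/day.
Travel time t = L / v = 2990 / 2.978 = 1004 days = 2.749 years.

2.75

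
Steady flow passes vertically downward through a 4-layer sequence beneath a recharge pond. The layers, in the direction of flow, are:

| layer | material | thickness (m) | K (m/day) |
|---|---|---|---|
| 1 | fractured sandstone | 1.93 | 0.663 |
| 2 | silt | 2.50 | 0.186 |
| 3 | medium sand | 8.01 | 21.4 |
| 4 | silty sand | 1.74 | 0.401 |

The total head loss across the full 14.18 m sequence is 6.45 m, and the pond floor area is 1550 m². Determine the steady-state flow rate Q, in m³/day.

475

Flow is perpendicular to layering, so the layers act in series and the equivalent K is the thickness-weighted harmonic mean.
Total thickness L = 1.93 + 2.50 + 8.01 + 1.74 = 14.18 m.
Σ(b_i/K_i) = 1.93/0.663 + 2.50/0.186 + 8.01/21.4 + 1.74/0.401 = 21.07 d.
K_eq = L / Σ(b_i/K_i) = 14.18 / 21.07 = 0.6731 m/day.
Q = K_eq · A · (Δh/L) = 0.6731 × 1550 × (6.45/14.18) = 474.6 m³/day.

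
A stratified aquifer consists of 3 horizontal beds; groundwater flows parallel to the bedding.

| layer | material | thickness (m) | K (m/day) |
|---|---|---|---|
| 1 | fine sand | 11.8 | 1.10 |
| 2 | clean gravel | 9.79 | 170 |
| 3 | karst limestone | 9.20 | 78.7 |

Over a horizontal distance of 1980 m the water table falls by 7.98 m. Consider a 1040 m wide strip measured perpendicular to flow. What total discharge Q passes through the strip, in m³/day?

Flow is parallel to layering, so each bed carries its own Darcy discharge and the transmissivities add.
Σ(K_i·b_i) = 1.10×11.8 + 170×9.79 + 78.7×9.20 = 2401 m²/day.
Hydraulic gradient i = Δh / L = 7.98 / 1980 = 0.004030.
Q = Σ(K_i·b_i) · W · i = 2401 × 1040 × 0.004030 = 10065 m³/day.

10100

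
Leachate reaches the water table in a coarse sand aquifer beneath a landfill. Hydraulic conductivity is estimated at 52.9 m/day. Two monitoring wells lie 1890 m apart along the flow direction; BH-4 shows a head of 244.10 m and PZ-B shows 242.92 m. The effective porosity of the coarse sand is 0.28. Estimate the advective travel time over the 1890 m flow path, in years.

Hydraulic gradient i = (244.10 − 242.92) / 1890 = 1.18 / 1890 = 0.0006243.
Darcy flux q = K · i = 52.90 × 0.0006243 = 0.03303 m/day.
Seepage velocity v = q / n_e = 0.03303 / 0.28 = 0.1180 m/day.
Travel time t = L / v = 1890 / 0.1180 = 16023 days = 43.87 years.

43.9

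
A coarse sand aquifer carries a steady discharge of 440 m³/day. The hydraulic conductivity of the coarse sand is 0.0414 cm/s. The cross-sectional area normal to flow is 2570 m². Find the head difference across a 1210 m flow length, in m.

Convert K: 0.0414 cm/s × 864 = 35.77 m/day.
From Q = K·A·i, i = Q / (K·A) = 440 / (35.77 × 2570) = 0.004786.
Head loss Δh = i · L = 0.004786 × 1210 = 5.791 m.

5.79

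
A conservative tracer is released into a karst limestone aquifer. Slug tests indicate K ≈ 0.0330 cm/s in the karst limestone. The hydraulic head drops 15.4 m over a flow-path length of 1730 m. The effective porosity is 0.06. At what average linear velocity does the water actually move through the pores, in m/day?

Convert K: 0.0330 cm/s × 864 = 28.51 m/day.
Hydraulic gradient i = Δh / L = 15.4 / 1730 = 0.008902.
Darcy flux q = K · i = 28.51 × 0.008902 = 0.2538 m/day.
Seepage velocity v = q / n_e = 0.2538 / 0.06 = 4.230 m/day.

4.23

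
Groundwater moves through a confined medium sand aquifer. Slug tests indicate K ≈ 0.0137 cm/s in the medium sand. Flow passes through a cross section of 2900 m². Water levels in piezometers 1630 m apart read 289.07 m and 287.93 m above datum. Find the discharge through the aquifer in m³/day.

Convert K: 0.0137 cm/s × 864 = 11.84 m/day.
Hydraulic gradient i = (289.07 − 287.93) / 1630 = 1.14 / 1630 = 0.0006994.
Darcy's law: Q = K · A · i = 11.84 × 2900 × 0.0006994 = 24.01 m³/day.

24.0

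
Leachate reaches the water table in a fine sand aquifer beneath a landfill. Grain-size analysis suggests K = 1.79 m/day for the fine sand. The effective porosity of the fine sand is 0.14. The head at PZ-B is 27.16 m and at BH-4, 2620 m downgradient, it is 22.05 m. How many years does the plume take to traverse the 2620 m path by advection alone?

288

Hydraulic gradient i = (27.16 − 22.05) / 2620 = 5.11 / 2620 = 0.001950.
Darcy flux q = K · i = 1.790 × 0.001950 = 0.003491 m/day.
Seepage velocity v = q / n_e = 0.003491 / 0.14 = 0.02494 m/day.
Travel time t = L / v = 2620 / 0.02494 = 1.051e+05 days = 287.7 years.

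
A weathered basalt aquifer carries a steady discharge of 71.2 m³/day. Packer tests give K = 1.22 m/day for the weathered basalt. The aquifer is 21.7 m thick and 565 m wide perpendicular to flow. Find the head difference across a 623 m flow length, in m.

Cross-sectional area A = 565 × 21.7 = 12260 m².
From Q = K·A·i, i = Q / (K·A) = 71.2 / (1.220 × 12260) = 0.004760.
Head loss Δh = i · L = 0.004760 × 623 = 2.966 m.

2.97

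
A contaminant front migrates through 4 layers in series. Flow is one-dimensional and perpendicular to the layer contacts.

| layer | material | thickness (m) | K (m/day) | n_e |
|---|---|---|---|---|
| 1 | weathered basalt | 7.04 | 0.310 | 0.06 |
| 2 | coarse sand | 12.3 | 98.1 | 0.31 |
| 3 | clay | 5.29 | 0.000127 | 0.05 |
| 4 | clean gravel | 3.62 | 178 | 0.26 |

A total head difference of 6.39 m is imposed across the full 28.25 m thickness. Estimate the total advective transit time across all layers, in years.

97.2

With flow normal to the layers, continuity requires the same specific discharge q through every layer.
Σ(b_i/K_i) = 7.04/0.310 + 12.3/98.1 + 5.29/0.000127 + 3.62/178 = 41676 d.
q = Δh / Σ(b_i/K_i) = 6.39 / 41676 = 0.0001533 m/day.
In each layer the seepage velocity is v_i = q/n_i, so the layer transit time is t_i = b_i·n_i / q:
  layer 1 (weathered basalt): t_1 = 7.04 × 0.06 / 0.0001533 = 2755 d
  layer 2 (coarse sand): t_2 = 12.3 × 0.31 / 0.0001533 = 24869 d
  layer 3 (clay): t_3 = 5.29 × 0.05 / 0.0001533 = 1725 d
  layer 4 (clean gravel): t_4 = 3.62 × 0.26 / 0.0001533 = 6139 d
Total t = Σ t_i = 35488 days = 97.16 years.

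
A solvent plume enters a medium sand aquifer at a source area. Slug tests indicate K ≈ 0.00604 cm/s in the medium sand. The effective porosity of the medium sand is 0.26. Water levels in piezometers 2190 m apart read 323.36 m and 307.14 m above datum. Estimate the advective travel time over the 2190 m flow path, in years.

Convert K: 0.00604 cm/s × 864 = 5.219 m/day.
Hydraulic gradient i = (323.36 − 307.14) / 2190 = 16.22 / 2190 = 0.007406.
Darcy flux q = K · i = 5.219 × 0.007406 = 0.03865 m/day.
Seepage velocity v = q / n_e = 0.03865 / 0.26 = 0.1487 m/day.
Travel time t = L / v = 2190 / 0.1487 = 14732 days = 40.33 years.

40.3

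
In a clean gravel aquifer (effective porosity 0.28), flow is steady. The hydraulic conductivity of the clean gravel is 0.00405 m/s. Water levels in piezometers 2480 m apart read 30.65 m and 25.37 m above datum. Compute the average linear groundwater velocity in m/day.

Convert K: 0.00405 m/s × 86400 = 349.9 m/day.
Hydraulic gradient i = (30.65 − 25.37) / 2480 = 5.28 / 2480 = 0.002129.
Darcy flux q = K · i = 349.9 × 0.002129 = 0.7450 m/day.
Seepage velocity v = q / n_e = 0.7450 / 0.28 = 2.661 m/day.

2.66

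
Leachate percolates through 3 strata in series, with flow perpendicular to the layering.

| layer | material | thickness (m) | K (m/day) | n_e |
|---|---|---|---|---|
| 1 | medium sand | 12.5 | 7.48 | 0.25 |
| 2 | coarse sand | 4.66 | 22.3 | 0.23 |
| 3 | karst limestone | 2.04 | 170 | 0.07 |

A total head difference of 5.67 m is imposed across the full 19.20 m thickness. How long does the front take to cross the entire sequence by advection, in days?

With flow normal to the layers, continuity requires the same specific discharge q through every layer.
Σ(b_i/K_i) = 12.5/7.48 + 4.66/22.3 + 2.04/170 = 1.892 d.
q = Δh / Σ(b_i/K_i) = 5.67 / 1.892 = 2.997 m/day.
In each layer the seepage velocity is v_i = q/n_i, so the layer transit time is t_i = b_i·n_i / q:
  layer 1 (medium sand): t_1 = 12.5 × 0.25 / 2.997 = 1.043 d
  layer 2 (coarse sand): t_2 = 4.66 × 0.23 / 2.997 = 0.3577 d
  layer 3 (karst limestone): t_3 = 2.04 × 0.07 / 2.997 = 0.04765 d
Total t = Σ t_i = 1.448 days.

1.45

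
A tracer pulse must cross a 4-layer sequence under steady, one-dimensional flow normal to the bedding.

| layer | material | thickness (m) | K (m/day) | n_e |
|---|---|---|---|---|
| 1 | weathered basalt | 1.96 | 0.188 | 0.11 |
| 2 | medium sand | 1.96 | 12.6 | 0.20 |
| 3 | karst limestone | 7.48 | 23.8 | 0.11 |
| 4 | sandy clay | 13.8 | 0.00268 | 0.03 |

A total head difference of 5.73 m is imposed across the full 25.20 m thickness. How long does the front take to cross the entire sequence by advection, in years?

4.55

With flow normal to the layers, continuity requires the same specific discharge q through every layer.
Σ(b_i/K_i) = 1.96/0.188 + 1.96/12.6 + 7.48/23.8 + 13.8/0.00268 = 5160 d.
q = Δh / Σ(b_i/K_i) = 5.73 / 5160 = 0.001110 m/day.
In each layer the seepage velocity is v_i = q/n_i, so the layer transit time is t_i = b_i·n_i / q:
  layer 1 (weathered basalt): t_1 = 1.96 × 0.11 / 0.001110 = 194.2 d
  layer 2 (medium sand): t_2 = 1.96 × 0.20 / 0.001110 = 353.0 d
  layer 3 (karst limestone): t_3 = 7.48 × 0.11 / 0.001110 = 741.0 d
  layer 4 (sandy clay): t_4 = 13.8 × 0.03 / 0.001110 = 372.8 d
Total t = Σ t_i = 1661 days = 4.547 years.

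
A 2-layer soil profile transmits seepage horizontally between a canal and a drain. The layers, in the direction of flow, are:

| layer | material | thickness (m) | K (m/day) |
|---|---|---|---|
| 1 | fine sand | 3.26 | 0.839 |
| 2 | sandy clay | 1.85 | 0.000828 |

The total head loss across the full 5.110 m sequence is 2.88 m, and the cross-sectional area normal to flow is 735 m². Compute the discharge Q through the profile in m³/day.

0.946

Flow is perpendicular to layering, so the layers act in series and the equivalent K is the thickness-weighted harmonic mean.
Total thickness L = 3.26 + 1.85 = 5.110 m.
Σ(b_i/K_i) = 3.26/0.839 + 1.85/0.000828 = 2238 d.
K_eq = L / Σ(b_i/K_i) = 5.110 / 2238 = 0.002283 m/day.
Q = K_eq · A · (Δh/L) = 0.002283 × 735 × (2.88/5.110) = 0.9458 m³/day.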